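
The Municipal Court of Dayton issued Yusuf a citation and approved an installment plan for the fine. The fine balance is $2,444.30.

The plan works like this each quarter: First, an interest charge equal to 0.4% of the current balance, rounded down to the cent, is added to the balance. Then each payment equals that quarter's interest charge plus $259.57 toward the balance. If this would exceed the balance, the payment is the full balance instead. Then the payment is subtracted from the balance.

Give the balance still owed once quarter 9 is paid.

$108.17

# | Opening | Interest | Payment | End bal
1 | $2,444.30 | $9.77 | $269.34 | $2,184.73
2 | $2,184.73 | $8.73 | $268.30 | $1,925.16
3 | $1,925.16 | $7.70 | $267.27 | $1,665.59
4 | $1,665.59 | $6.66 | $266.23 | $1,406.02
5 | $1,406.02 | $5.62 | $265.19 | $1,146.45
6 | $1,146.45 | $4.58 | $264.15 | $886.88
7 | $886.88 | $3.54 | $263.11 | $627.31
8 | $627.31 | $2.50 | $262.07 | $367.74
9 | $367.74 | $1.47 | $261.04 | $108.17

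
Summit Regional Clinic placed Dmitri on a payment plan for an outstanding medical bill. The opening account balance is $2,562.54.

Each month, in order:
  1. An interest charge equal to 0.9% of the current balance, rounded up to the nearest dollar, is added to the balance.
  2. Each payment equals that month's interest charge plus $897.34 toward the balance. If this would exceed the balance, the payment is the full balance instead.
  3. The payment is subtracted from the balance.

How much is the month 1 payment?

Month 1: $2,562.54 +$24.00 interest = $2,586.54; pay $921.34 → $1,665.20

$921.34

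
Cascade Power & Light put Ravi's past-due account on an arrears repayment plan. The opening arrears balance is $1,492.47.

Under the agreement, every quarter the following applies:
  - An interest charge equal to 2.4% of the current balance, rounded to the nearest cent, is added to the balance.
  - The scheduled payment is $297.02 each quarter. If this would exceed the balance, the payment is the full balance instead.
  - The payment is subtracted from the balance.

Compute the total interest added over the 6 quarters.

$117.82

Quarter 1: $1,492.47 +$35.82 interest = $1,528.29; pay $297.02 → $1,231.27
Quarter 2: $1,231.27 +$29.55 interest = $1,260.82; pay $297.02 → $963.80
Quarter 3: $963.80 +$23.13 interest = $986.93; pay $297.02 → $689.91
Quarter 4: $689.91 +$16.56 interest = $706.47; pay $297.02 → $409.45
Quarter 5: $409.45 +$9.83 interest = $419.28; pay $297.02 → $122.26
Quarter 6: $122.26 +$2.93 interest = $125.19; pay $125.19 → $0.00
Total interest: $35.82 + $29.55 + $23.13 + $16.56 + $9.83 + $2.93 = $117.82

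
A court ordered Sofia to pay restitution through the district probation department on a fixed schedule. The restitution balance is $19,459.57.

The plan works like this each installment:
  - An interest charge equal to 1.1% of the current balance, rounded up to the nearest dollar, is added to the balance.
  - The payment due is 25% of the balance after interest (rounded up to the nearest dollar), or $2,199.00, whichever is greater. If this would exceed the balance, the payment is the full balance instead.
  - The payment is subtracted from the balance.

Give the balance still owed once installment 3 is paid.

Installment 1: $19,459.57 +$215.00 interest = $19,674.57; pay $4,919.00 → $14,755.57
Installment 2: $14,755.57 +$163.00 interest = $14,918.57; pay $3,730.00 → $11,188.57
Installment 3: $11,188.57 +$124.00 interest = $11,312.57; pay $2,829.00 → $8,483.57

$8,483.57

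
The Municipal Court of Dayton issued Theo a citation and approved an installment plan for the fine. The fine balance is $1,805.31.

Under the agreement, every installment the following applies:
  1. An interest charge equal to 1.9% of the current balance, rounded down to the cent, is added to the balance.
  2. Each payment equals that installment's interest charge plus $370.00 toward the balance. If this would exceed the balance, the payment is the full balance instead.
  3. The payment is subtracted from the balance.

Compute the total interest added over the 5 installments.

Installment 1: opening $1,805.31; interest $34.30 → $1,839.61; payment $404.30; balance $1,435.31
Installment 2: opening $1,435.31; interest $27.27 → $1,462.58; payment $397.27; balance $1,065.31
Installment 3: opening $1,065.31; interest $20.24 → $1,085.55; payment $390.24; balance $695.31
Installment 4: opening $695.31; interest $13.21 → $708.52; payment $383.21; balance $325.31
Installment 5: opening $325.31; interest $6.18 → $331.49; payment $331.49; balance $0.00
Total interest: $34.30 + $27.27 + $20.24 + $13.21 + $6.18 = $101.20

$101.20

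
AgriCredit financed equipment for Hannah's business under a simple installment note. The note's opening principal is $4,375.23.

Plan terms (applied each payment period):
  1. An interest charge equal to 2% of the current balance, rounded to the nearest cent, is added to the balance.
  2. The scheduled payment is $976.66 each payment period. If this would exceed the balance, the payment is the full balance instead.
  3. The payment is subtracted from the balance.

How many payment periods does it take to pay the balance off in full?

5

Payment period 1: opening $4,375.23; interest $87.50 → $4,462.73; payment $976.66; balance $3,486.07
Payment period 2: opening $3,486.07; interest $69.72 → $3,555.79; payment $976.66; balance $2,579.13
Payment period 3: opening $2,579.13; interest $51.58 → $2,630.71; payment $976.66; balance $1,654.05
Payment period 4: opening $1,654.05; interest $33.08 → $1,687.13; payment $976.66; balance $710.47
Payment period 5: opening $710.47; interest $14.21 → $724.68; payment $724.68; balance $0.00
Balance reaches $0.00 in payment period 5.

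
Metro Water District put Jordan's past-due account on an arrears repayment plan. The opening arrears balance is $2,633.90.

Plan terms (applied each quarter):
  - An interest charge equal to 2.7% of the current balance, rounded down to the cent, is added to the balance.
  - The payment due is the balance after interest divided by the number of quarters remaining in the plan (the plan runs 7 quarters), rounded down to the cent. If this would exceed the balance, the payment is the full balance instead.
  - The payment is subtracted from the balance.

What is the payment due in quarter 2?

$396.86

Quarter 1: opening $2,633.90; interest $71.11 → $2,705.01; payment $386.43; balance $2,318.58
Quarter 2: opening $2,318.58; interest $62.60 → $2,381.18; payment $396.86; balance $1,984.32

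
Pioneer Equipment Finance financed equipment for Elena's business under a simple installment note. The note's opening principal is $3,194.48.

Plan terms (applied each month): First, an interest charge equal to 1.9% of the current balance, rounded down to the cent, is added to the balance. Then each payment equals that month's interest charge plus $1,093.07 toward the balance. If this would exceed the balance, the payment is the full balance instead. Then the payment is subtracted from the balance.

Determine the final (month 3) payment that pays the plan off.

$1,027.49

Month 1: $3,194.48 +$60.69 interest = $3,255.17; pay $1,153.76 → $2,101.41
Month 2: $2,101.41 +$39.92 interest = $2,141.33; pay $1,132.99 → $1,008.34
Month 3: $1,008.34 +$19.15 interest = $1,027.49; pay $1,027.49 → $0.00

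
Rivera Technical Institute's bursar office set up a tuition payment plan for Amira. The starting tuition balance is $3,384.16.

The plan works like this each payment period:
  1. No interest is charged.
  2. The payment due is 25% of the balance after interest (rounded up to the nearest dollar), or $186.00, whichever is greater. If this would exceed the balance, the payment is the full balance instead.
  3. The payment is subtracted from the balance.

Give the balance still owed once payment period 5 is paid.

Payment period 1: opening $3,384.16; payment $847.00; balance $2,537.16
Payment period 2: opening $2,537.16; payment $635.00; balance $1,902.16
Payment period 3: opening $1,902.16; payment $476.00; balance $1,426.16
Payment period 4: opening $1,426.16; payment $357.00; balance $1,069.16
Payment period 5: opening $1,069.16; payment $268.00; balance $801.16

$801.16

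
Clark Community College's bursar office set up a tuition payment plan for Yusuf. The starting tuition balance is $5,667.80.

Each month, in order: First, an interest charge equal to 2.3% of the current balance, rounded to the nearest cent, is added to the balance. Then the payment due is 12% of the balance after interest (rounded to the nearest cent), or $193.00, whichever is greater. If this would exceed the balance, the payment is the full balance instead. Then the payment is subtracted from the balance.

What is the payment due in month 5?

$456.99

Month 1: $5,667.80 +$130.36 interest = $5,798.16; pay $695.78 → $5,102.38
Month 2: $5,102.38 +$117.35 interest = $5,219.73; pay $626.37 → $4,593.36
Month 3: $4,593.36 +$105.65 interest = $4,699.01; pay $563.88 → $4,135.13
Month 4: $4,135.13 +$95.11 interest = $4,230.24; pay $507.63 → $3,722.61
Month 5: $3,722.61 +$85.62 interest = $3,808.23; pay $456.99 → $3,351.24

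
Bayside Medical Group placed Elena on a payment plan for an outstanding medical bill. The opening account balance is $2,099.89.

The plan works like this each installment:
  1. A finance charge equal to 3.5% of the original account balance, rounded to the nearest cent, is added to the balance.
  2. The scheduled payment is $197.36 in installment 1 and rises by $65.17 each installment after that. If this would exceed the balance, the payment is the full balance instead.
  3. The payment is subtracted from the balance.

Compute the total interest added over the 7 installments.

Installment 1: $2,099.89 +$73.50 interest = $2,173.39; pay $197.36 → $1,976.03
Installment 2: $1,976.03 +$73.50 interest = $2,049.53; pay $262.53 → $1,787.00
Installment 3: $1,787.00 +$73.50 interest = $1,860.50; pay $327.70 → $1,532.80
Installment 4: $1,532.80 +$73.50 interest = $1,606.30; pay $392.87 → $1,213.43
Installment 5: $1,213.43 +$73.50 interest = $1,286.93; pay $458.04 → $828.89
Installment 6: $828.89 +$73.50 interest = $902.39; pay $523.21 → $379.18
Installment 7: $379.18 +$73.50 interest = $452.68; pay $452.68 → $0.00
Total interest: $73.50 + $73.50 + $73.50 + $73.50 + $73.50 + $73.50 + $73.50 = $514.50

$514.50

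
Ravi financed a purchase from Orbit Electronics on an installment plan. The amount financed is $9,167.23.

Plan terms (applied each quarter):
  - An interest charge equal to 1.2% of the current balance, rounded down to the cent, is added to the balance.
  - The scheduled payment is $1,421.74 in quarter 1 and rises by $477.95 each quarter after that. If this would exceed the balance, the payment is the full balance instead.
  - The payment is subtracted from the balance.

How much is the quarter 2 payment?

Quarter 1: opening $9,167.23; interest $110.00 → $9,277.23; payment $1,421.74; balance $7,855.49
Quarter 2: opening $7,855.49; interest $94.26 → $7,949.75; payment $1,899.69; balance $6,050.06

$1,899.69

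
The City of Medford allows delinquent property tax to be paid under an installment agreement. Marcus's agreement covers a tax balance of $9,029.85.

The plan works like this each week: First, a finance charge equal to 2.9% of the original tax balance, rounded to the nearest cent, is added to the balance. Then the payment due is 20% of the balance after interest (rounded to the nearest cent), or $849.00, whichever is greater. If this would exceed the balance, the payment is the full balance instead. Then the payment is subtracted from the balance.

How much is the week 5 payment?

Week 1: opening $9,029.85; interest $261.87 → $9,291.72; payment $1,858.34; balance $7,433.38
Week 2: opening $7,433.38; interest $261.87 → $7,695.25; payment $1,539.05; balance $6,156.20
Week 3: opening $6,156.20; interest $261.87 → $6,418.07; payment $1,283.61; balance $5,134.46
Week 4: opening $5,134.46; interest $261.87 → $5,396.33; payment $1,079.27; balance $4,317.06
Week 5: opening $4,317.06; interest $261.87 → $4,578.93; payment $915.79; balance $3,663.14

$915.79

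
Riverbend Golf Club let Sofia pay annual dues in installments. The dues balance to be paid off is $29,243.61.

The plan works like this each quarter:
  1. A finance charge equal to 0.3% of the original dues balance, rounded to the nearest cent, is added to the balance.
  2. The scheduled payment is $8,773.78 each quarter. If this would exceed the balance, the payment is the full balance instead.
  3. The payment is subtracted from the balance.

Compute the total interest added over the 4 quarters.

Quarter 1: opening $29,243.61; interest $87.73 → $29,331.34; payment $8,773.78; balance $20,557.56
Quarter 2: opening $20,557.56; interest $87.73 → $20,645.29; payment $8,773.78; balance $11,871.51
Quarter 3: opening $11,871.51; interest $87.73 → $11,959.24; payment $8,773.78; balance $3,185.46
Quarter 4: opening $3,185.46; interest $87.73 → $3,273.19; payment $3,273.19; balance $0.00
Total interest: $87.73 + $87.73 + $87.73 + $87.73 = $350.92

$350.92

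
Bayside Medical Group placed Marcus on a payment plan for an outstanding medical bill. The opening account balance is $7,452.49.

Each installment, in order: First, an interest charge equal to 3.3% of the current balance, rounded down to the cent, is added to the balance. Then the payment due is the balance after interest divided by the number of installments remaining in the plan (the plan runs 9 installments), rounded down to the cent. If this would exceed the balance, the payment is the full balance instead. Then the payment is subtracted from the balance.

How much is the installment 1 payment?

# | Opening | Interest | Payment | End bal
1 | $7,452.49 | $245.93 | $855.38 | $6,843.04

$855.38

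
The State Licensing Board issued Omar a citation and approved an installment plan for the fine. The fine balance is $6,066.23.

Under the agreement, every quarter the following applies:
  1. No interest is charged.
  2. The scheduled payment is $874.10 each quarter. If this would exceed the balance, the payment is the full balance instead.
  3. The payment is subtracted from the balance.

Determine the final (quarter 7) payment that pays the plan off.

Quarter 1: $6,066.23 − $874.10 → $5,192.13
Quarter 2: $5,192.13 − $874.10 → $4,318.03
Quarter 3: $4,318.03 − $874.10 → $3,443.93
Quarter 4: $3,443.93 − $874.10 → $2,569.83
Quarter 5: $2,569.83 − $874.10 → $1,695.73
Quarter 6: $1,695.73 − $874.10 → $821.63
Quarter 7: $821.63 − $821.63 → $0.00

$821.63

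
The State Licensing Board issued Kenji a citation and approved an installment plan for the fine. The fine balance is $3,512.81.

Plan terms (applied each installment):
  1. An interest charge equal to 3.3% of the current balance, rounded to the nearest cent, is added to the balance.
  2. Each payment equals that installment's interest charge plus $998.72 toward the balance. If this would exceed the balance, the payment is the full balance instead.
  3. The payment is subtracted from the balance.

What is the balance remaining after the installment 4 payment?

Installment 1: opening $3,512.81; interest $115.92 → $3,628.73; payment $1,114.64; balance $2,514.09
Installment 2: opening $2,514.09; interest $82.96 → $2,597.05; payment $1,081.68; balance $1,515.37
Installment 3: opening $1,515.37; interest $50.01 → $1,565.38; payment $1,048.73; balance $516.65
Installment 4: opening $516.65; interest $17.05 → $533.70; payment $533.70; balance $0.00

$0.00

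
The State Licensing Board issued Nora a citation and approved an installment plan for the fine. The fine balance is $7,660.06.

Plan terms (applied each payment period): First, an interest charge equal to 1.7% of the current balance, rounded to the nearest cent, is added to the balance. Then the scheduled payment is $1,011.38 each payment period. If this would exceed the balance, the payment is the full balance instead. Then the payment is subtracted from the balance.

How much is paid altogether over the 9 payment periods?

Payment period 1: opening $7,660.06; interest $130.22 → $7,790.28; payment $1,011.38; balance $6,778.90
Payment period 2: opening $6,778.90; interest $115.24 → $6,894.14; payment $1,011.38; balance $5,882.76
Payment period 3: opening $5,882.76; interest $100.01 → $5,982.77; payment $1,011.38; balance $4,971.39
Payment period 4: opening $4,971.39; interest $84.51 → $5,055.90; payment $1,011.38; balance $4,044.52
Payment period 5: opening $4,044.52; interest $68.76 → $4,113.28; payment $1,011.38; balance $3,101.90
Payment period 6: opening $3,101.90; interest $52.73 → $3,154.63; payment $1,011.38; balance $2,143.25
Payment period 7: opening $2,143.25; interest $36.44 → $2,179.69; payment $1,011.38; balance $1,168.31
Payment period 8: opening $1,168.31; interest $19.86 → $1,188.17; payment $1,011.38; balance $176.79
Payment period 9: opening $176.79; interest $3.01 → $179.80; payment $179.80; balance $0.00
Total paid: $8,270.84

$8,270.84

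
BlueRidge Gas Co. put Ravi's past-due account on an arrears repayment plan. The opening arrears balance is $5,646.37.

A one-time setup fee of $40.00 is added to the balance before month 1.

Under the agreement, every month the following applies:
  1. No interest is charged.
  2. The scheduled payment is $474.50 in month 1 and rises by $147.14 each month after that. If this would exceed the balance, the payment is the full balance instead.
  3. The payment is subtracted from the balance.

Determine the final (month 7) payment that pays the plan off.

Month 1: opening $5,686.37; payment $474.50; balance $5,211.87
Month 2: opening $5,211.87; payment $621.64; balance $4,590.23
Month 3: opening $4,590.23; payment $768.78; balance $3,821.45
Month 4: opening $3,821.45; payment $915.92; balance $2,905.53
Month 5: opening $2,905.53; payment $1,063.06; balance $1,842.47
Month 6: opening $1,842.47; payment $1,210.20; balance $632.27
Month 7: opening $632.27; payment $632.27; balance $0.00

$632.27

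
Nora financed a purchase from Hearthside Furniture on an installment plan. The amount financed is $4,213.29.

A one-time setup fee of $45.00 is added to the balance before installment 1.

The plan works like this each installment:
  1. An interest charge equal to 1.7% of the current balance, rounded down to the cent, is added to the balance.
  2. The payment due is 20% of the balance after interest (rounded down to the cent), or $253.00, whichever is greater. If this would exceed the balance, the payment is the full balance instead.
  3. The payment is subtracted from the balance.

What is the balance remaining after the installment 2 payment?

# | Opening | Interest | Payment | End bal
1 | $4,258.29 | $72.39 | $866.13 | $3,464.55
2 | $3,464.55 | $58.89 | $704.68 | $2,818.76

$2,818.76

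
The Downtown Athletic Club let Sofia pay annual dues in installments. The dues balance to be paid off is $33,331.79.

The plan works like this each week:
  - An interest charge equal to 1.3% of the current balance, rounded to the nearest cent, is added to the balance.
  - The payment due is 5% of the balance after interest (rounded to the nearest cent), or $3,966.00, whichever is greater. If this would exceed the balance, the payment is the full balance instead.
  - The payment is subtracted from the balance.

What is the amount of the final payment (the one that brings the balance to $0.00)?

Week 1: opening $33,331.79; interest $433.31 → $33,765.10; payment $3,966.00; balance $29,799.10
Week 2: opening $29,799.10; interest $387.39 → $30,186.49; payment $3,966.00; balance $26,220.49
Week 3: opening $26,220.49; interest $340.87 → $26,561.36; payment $3,966.00; balance $22,595.36
Week 4: opening $22,595.36; interest $293.74 → $22,889.10; payment $3,966.00; balance $18,923.10
Week 5: opening $18,923.10; interest $246.00 → $19,169.10; payment $3,966.00; balance $15,203.10
Week 6: opening $15,203.10; interest $197.64 → $15,400.74; payment $3,966.00; balance $11,434.74
Week 7: opening $11,434.74; interest $148.65 → $11,583.39; payment $3,966.00; balance $7,617.39
Week 8: opening $7,617.39; interest $99.03 → $7,716.42; payment $3,966.00; balance $3,750.42
Week 9: opening $3,750.42; interest $48.76 → $3,799.18; payment $3,799.18; balance $0.00

$3,799.18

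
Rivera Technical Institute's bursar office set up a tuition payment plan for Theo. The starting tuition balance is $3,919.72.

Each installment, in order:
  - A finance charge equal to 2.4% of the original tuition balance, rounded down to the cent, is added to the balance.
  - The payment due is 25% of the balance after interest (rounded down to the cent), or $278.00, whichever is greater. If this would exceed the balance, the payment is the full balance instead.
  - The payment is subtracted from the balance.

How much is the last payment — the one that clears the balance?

$104.05

# | Opening | Interest | Payment | End bal
1 | $3,919.72 | $94.07 | $1,003.44 | $3,010.35
2 | $3,010.35 | $94.07 | $776.10 | $2,328.32
3 | $2,328.32 | $94.07 | $605.59 | $1,816.80
4 | $1,816.80 | $94.07 | $477.71 | $1,433.16
5 | $1,433.16 | $94.07 | $381.80 | $1,145.43
6 | $1,145.43 | $94.07 | $309.87 | $929.63
7 | $929.63 | $94.07 | $278.00 | $745.70
8 | $745.70 | $94.07 | $278.00 | $561.77
9 | $561.77 | $94.07 | $278.00 | $377.84
10 | $377.84 | $94.07 | $278.00 | $193.91
11 | $193.91 | $94.07 | $278.00 | $9.98
12 | $9.98 | $94.07 | $104.05 | $0.00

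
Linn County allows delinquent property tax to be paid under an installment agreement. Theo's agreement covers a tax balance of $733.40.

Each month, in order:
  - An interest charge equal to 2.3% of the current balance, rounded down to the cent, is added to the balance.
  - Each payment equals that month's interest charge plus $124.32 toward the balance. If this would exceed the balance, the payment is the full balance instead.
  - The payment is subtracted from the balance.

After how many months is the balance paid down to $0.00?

# | Opening | Interest | Payment | End bal
1 | $733.40 | $16.86 | $141.18 | $609.08
2 | $609.08 | $14.00 | $138.32 | $484.76
3 | $484.76 | $11.14 | $135.46 | $360.44
4 | $360.44 | $8.29 | $132.61 | $236.12
5 | $236.12 | $5.43 | $129.75 | $111.80
6 | $111.80 | $2.57 | $114.37 | $0.00
Balance reaches $0.00 in month 6.

6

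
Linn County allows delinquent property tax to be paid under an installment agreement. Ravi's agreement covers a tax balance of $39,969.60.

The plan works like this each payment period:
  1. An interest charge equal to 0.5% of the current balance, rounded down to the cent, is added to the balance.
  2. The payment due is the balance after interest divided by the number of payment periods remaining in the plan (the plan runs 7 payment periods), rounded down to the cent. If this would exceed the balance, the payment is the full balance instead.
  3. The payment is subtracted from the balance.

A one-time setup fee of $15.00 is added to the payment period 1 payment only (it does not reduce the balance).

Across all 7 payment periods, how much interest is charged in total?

Payment period 1: $39,969.60 +$199.84 interest = $40,169.44; pay $5,738.49 (+ $15.00 fee) → $34,430.95
Payment period 2: $34,430.95 +$172.15 interest = $34,603.10; pay $5,767.18 → $28,835.92
Payment period 3: $28,835.92 +$144.17 interest = $28,980.09; pay $5,796.01 → $23,184.08
Payment period 4: $23,184.08 +$115.92 interest = $23,300.00; pay $5,825.00 → $17,475.00
Payment period 5: $17,475.00 +$87.37 interest = $17,562.37; pay $5,854.12 → $11,708.25
Payment period 6: $11,708.25 +$58.54 interest = $11,766.79; pay $5,883.39 → $5,883.40
Payment period 7: $5,883.40 +$29.41 interest = $5,912.81; pay $5,912.81 → $0.00
Total interest: $199.84 + $172.15 + $144.17 + $115.92 + $87.37 + $58.54 + $29.41 = $807.40

$807.40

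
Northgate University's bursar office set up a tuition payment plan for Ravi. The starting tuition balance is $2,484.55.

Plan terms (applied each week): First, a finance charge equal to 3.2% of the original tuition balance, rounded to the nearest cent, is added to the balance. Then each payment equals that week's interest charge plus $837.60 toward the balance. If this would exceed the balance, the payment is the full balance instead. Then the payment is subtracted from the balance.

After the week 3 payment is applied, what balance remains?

Week 1: opening $2,484.55; interest $79.51 → $2,564.06; payment $917.11; balance $1,646.95
Week 2: opening $1,646.95; interest $79.51 → $1,726.46; payment $917.11; balance $809.35
Week 3: opening $809.35; interest $79.51 → $888.86; payment $888.86; balance $0.00

$0.00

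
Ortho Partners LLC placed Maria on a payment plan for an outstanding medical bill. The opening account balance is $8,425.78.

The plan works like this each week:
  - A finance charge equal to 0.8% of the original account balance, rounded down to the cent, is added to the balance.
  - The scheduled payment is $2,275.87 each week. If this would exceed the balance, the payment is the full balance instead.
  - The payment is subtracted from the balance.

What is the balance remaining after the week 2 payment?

Week 1: opening $8,425.78; interest $67.40 → $8,493.18; payment $2,275.87; balance $6,217.31
Week 2: opening $6,217.31; interest $67.40 → $6,284.71; payment $2,275.87; balance $4,008.84

$4,008.84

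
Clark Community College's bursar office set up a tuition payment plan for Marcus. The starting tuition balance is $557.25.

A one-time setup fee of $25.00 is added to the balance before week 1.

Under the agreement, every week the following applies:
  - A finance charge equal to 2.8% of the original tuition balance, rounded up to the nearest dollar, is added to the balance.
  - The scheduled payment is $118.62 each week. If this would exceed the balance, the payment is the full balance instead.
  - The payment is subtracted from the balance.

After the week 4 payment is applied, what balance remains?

$171.77

Week 1: opening $582.25; interest $16.00 → $598.25; payment $118.62; balance $479.63
Week 2: opening $479.63; interest $16.00 → $495.63; payment $118.62; balance $377.01
Week 3: opening $377.01; interest $16.00 → $393.01; payment $118.62; balance $274.39
Week 4: opening $274.39; interest $16.00 → $290.39; payment $118.62; balance $171.77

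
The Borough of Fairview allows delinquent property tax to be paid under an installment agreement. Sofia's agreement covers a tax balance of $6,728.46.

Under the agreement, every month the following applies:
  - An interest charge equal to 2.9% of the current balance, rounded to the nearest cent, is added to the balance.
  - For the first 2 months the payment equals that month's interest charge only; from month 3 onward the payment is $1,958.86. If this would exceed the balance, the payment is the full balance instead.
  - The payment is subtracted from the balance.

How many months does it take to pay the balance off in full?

6

Month 1: $6,728.46 +$195.13 interest = $6,923.59; pay $195.13 → $6,728.46
Month 2: $6,728.46 +$195.13 interest = $6,923.59; pay $195.13 → $6,728.46
Month 3: $6,728.46 +$195.13 interest = $6,923.59; pay $1,958.86 → $4,964.73
Month 4: $4,964.73 +$143.98 interest = $5,108.71; pay $1,958.86 → $3,149.85
Month 5: $3,149.85 +$91.35 interest = $3,241.20; pay $1,958.86 → $1,282.34
Month 6: $1,282.34 +$37.19 interest = $1,319.53; pay $1,319.53 → $0.00
Balance reaches $0.00 in month 6.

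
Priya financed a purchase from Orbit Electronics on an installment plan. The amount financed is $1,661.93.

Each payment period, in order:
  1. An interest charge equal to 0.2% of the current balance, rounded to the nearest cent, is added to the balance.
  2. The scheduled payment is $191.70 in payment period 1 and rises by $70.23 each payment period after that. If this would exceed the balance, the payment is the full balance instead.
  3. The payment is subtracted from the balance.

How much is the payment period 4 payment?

Payment period 1: opening $1,661.93; interest $3.32 → $1,665.25; payment $191.70; balance $1,473.55
Payment period 2: opening $1,473.55; interest $2.95 → $1,476.50; payment $261.93; balance $1,214.57
Payment period 3: opening $1,214.57; interest $2.43 → $1,217.00; payment $332.16; balance $884.84
Payment period 4: opening $884.84; interest $1.77 → $886.61; payment $402.39; balance $484.22

$402.39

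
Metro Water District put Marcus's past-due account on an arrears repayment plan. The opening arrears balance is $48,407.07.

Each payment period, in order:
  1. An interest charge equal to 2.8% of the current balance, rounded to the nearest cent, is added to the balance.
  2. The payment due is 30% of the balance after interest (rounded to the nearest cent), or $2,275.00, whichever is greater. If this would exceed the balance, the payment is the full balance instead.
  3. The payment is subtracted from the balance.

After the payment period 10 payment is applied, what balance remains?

$0.00

Payment period 1: $48,407.07 +$1,355.40 interest = $49,762.47; pay $14,928.74 → $34,833.73
Payment period 2: $34,833.73 +$975.34 interest = $35,809.07; pay $10,742.72 → $25,066.35
Payment period 3: $25,066.35 +$701.86 interest = $25,768.21; pay $7,730.46 → $18,037.75
Payment period 4: $18,037.75 +$505.06 interest = $18,542.81; pay $5,562.84 → $12,979.97
Payment period 5: $12,979.97 +$363.44 interest = $13,343.41; pay $4,003.02 → $9,340.39
Payment period 6: $9,340.39 +$261.53 interest = $9,601.92; pay $2,880.58 → $6,721.34
Payment period 7: $6,721.34 +$188.20 interest = $6,909.54; pay $2,275.00 → $4,634.54
Payment period 8: $4,634.54 +$129.77 interest = $4,764.31; pay $2,275.00 → $2,489.31
Payment period 9: $2,489.31 +$69.70 interest = $2,559.01; pay $2,275.00 → $284.01
Payment period 10: $284.01 +$7.95 interest = $291.96; pay $291.96 → $0.00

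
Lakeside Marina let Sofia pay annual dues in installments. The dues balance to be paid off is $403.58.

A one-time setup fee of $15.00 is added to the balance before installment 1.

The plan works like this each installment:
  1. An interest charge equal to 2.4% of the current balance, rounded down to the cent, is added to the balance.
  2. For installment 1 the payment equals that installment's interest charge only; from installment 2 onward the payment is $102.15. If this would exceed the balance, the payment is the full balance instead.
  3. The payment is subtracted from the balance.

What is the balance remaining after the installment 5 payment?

Installment 1: $418.58 +$10.04 interest = $428.62; pay $10.04 → $418.58
Installment 2: $418.58 +$10.04 interest = $428.62; pay $102.15 → $326.47
Installment 3: $326.47 +$7.83 interest = $334.30; pay $102.15 → $232.15
Installment 4: $232.15 +$5.57 interest = $237.72; pay $102.15 → $135.57
Installment 5: $135.57 +$3.25 interest = $138.82; pay $102.15 → $36.67

$36.67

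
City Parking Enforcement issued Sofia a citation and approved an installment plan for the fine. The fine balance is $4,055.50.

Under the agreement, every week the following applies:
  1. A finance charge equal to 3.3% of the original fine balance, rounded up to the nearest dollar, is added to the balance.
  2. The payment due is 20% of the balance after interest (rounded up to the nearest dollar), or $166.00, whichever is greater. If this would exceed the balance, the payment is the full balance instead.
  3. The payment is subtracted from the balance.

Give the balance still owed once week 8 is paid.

$1,123.50

Week 1: $4,055.50 +$134.00 interest = $4,189.50; pay $838.00 → $3,351.50
Week 2: $3,351.50 +$134.00 interest = $3,485.50; pay $698.00 → $2,787.50
Week 3: $2,787.50 +$134.00 interest = $2,921.50; pay $585.00 → $2,336.50
Week 4: $2,336.50 +$134.00 interest = $2,470.50; pay $495.00 → $1,975.50
Week 5: $1,975.50 +$134.00 interest = $2,109.50; pay $422.00 → $1,687.50
Week 6: $1,687.50 +$134.00 interest = $1,821.50; pay $365.00 → $1,456.50
Week 7: $1,456.50 +$134.00 interest = $1,590.50; pay $319.00 → $1,271.50
Week 8: $1,271.50 +$134.00 interest = $1,405.50; pay $282.00 → $1,123.50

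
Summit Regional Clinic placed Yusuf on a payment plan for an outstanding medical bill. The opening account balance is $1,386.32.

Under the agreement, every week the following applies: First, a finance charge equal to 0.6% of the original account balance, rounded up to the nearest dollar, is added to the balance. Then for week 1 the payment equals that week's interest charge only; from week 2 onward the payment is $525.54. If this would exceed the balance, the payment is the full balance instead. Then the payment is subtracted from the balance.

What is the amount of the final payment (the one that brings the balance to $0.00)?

$362.24

Week 1: opening $1,386.32; interest $9.00 → $1,395.32; payment $9.00; balance $1,386.32
Week 2: opening $1,386.32; interest $9.00 → $1,395.32; payment $525.54; balance $869.78
Week 3: opening $869.78; interest $9.00 → $878.78; payment $525.54; balance $353.24
Week 4: opening $353.24; interest $9.00 → $362.24; payment $362.24; balance $0.00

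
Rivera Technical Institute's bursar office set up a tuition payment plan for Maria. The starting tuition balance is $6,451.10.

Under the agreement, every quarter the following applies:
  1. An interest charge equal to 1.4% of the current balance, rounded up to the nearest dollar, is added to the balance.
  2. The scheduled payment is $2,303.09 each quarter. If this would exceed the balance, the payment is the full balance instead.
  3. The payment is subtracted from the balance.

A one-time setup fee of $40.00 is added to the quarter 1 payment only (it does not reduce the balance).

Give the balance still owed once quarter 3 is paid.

Quarter 1: $6,451.10 +$91.00 interest = $6,542.10; pay $2,303.09 (+ $40.00 fee) → $4,239.01
Quarter 2: $4,239.01 +$60.00 interest = $4,299.01; pay $2,303.09 → $1,995.92
Quarter 3: $1,995.92 +$28.00 interest = $2,023.92; pay $2,023.92 → $0.00

$0.00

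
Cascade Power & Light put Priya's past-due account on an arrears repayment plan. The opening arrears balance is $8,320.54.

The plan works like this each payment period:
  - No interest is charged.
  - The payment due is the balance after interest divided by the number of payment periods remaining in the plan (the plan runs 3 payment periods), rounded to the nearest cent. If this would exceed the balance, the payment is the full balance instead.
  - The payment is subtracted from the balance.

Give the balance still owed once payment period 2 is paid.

Payment period 1: $8,320.54 − $2,773.51 → $5,547.03
Payment period 2: $5,547.03 − $2,773.52 → $2,773.51

$2,773.51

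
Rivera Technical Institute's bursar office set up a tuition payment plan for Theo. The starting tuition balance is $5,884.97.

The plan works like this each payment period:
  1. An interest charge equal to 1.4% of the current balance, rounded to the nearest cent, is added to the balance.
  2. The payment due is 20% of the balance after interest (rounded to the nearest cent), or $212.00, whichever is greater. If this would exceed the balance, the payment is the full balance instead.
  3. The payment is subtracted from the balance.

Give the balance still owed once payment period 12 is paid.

Payment period 1: $5,884.97 +$82.39 interest = $5,967.36; pay $1,193.47 → $4,773.89
Payment period 2: $4,773.89 +$66.83 interest = $4,840.72; pay $968.14 → $3,872.58
Payment period 3: $3,872.58 +$54.22 interest = $3,926.80; pay $785.36 → $3,141.44
Payment period 4: $3,141.44 +$43.98 interest = $3,185.42; pay $637.08 → $2,548.34
Payment period 5: $2,548.34 +$35.68 interest = $2,584.02; pay $516.80 → $2,067.22
Payment period 6: $2,067.22 +$28.94 interest = $2,096.16; pay $419.23 → $1,676.93
Payment period 7: $1,676.93 +$23.48 interest = $1,700.41; pay $340.08 → $1,360.33
Payment period 8: $1,360.33 +$19.04 interest = $1,379.37; pay $275.87 → $1,103.50
Payment period 9: $1,103.50 +$15.45 interest = $1,118.95; pay $223.79 → $895.16
Payment period 10: $895.16 +$12.53 interest = $907.69; pay $212.00 → $695.69
Payment period 11: $695.69 +$9.74 interest = $705.43; pay $212.00 → $493.43
Payment period 12: $493.43 +$6.91 interest = $500.34; pay $212.00 → $288.34

$288.34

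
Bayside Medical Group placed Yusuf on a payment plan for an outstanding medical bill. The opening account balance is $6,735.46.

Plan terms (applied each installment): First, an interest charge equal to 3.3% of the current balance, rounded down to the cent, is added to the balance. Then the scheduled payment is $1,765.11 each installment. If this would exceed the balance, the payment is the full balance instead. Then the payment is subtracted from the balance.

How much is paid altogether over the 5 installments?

Installment 1: opening $6,735.46; interest $222.27 → $6,957.73; payment $1,765.11; balance $5,192.62
Installment 2: opening $5,192.62; interest $171.35 → $5,363.97; payment $1,765.11; balance $3,598.86
Installment 3: opening $3,598.86; interest $118.76 → $3,717.62; payment $1,765.11; balance $1,952.51
Installment 4: opening $1,952.51; interest $64.43 → $2,016.94; payment $1,765.11; balance $251.83
Installment 5: opening $251.83; interest $8.31 → $260.14; payment $260.14; balance $0.00
Total paid: $7,320.58

$7,320.58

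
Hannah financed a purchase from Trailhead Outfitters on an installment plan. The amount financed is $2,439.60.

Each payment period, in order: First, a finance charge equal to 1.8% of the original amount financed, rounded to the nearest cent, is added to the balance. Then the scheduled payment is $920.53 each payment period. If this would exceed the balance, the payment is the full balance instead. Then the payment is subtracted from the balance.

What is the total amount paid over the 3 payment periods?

$2,571.33

# | Opening | Interest | Payment | End bal
1 | $2,439.60 | $43.91 | $920.53 | $1,562.98
2 | $1,562.98 | $43.91 | $920.53 | $686.36
3 | $686.36 | $43.91 | $730.27 | $0.00
Total paid: $2,571.33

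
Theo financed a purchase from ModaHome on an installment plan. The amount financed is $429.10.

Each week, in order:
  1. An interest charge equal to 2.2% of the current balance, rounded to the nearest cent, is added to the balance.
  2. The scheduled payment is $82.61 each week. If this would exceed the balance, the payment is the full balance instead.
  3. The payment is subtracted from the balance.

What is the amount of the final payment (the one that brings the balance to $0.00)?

$47.83

Week 1: $429.10 +$9.44 interest = $438.54; pay $82.61 → $355.93
Week 2: $355.93 +$7.83 interest = $363.76; pay $82.61 → $281.15
Week 3: $281.15 +$6.19 interest = $287.34; pay $82.61 → $204.73
Week 4: $204.73 +$4.50 interest = $209.23; pay $82.61 → $126.62
Week 5: $126.62 +$2.79 interest = $129.41; pay $82.61 → $46.80
Week 6: $46.80 +$1.03 interest = $47.83; pay $47.83 → $0.00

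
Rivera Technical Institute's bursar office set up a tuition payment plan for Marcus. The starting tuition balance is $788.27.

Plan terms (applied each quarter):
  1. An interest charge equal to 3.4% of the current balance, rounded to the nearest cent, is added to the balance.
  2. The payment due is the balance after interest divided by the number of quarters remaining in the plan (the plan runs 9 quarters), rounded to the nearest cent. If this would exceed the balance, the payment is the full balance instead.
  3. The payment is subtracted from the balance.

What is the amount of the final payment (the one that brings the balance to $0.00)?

# | Opening | Interest | Payment | End bal
1 | $788.27 | $26.80 | $90.56 | $724.51
2 | $724.51 | $24.63 | $93.64 | $655.50
3 | $655.50 | $22.29 | $96.83 | $580.96
4 | $580.96 | $19.75 | $100.12 | $500.59
5 | $500.59 | $17.02 | $103.52 | $414.09
6 | $414.09 | $14.08 | $107.04 | $321.13
7 | $321.13 | $10.92 | $110.68 | $221.37
8 | $221.37 | $7.53 | $114.45 | $114.45
9 | $114.45 | $3.89 | $118.34 | $0.00

$118.34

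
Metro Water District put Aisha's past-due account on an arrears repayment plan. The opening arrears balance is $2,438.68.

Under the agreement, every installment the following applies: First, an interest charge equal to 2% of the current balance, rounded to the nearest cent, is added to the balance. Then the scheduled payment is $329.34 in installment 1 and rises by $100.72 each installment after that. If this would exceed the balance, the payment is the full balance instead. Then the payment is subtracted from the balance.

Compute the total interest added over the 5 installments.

$166.27

# | Opening | Interest | Payment | End bal
1 | $2,438.68 | $48.77 | $329.34 | $2,158.11
2 | $2,158.11 | $43.16 | $430.06 | $1,771.21
3 | $1,771.21 | $35.42 | $530.78 | $1,275.85
4 | $1,275.85 | $25.52 | $631.50 | $669.87
5 | $669.87 | $13.40 | $683.27 | $0.00
Total interest: $48.77 + $43.16 + $35.42 + $25.52 + $13.40 = $166.27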